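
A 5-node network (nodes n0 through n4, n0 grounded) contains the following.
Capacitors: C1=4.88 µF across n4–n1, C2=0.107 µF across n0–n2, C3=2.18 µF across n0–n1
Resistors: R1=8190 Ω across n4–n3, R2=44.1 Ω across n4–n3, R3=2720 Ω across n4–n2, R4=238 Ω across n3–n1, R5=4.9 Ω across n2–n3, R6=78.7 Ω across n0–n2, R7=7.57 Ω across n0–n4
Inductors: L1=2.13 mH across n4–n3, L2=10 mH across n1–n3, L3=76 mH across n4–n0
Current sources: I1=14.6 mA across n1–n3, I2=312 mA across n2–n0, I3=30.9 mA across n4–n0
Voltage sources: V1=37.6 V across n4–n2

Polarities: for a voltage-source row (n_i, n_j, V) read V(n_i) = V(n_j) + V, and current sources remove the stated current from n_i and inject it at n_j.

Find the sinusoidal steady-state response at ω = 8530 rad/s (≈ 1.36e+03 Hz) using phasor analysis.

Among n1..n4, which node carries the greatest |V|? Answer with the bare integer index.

2

MNA unknowns: 4 node voltages V₁..V_4 plus 1 source current (V1)
C1: Y=0.000+0.04163j on G[4,1]
R1: Y=0.0001221+0.000j on G[4,3]
R2: Y=0.02268+0.000j on G[4,3]
R3: Y=0.0003676+0.000j on G[4,2]
R4: Y=0.004202+0.000j on G[3,1]
L1: Y=0.000-0.05504j on G[4,3]
R5: Y=0.2041+0.000j on G[2,3]
I1: z[1]−=0.0146, z[3]+=0.0146
L2: Y=0.000-0.01172j on G[1,3]
C2: Y=0.000+0.0009127j on G[0,2]
R6: Y=0.01271+0.000j on G[0,2]
R7: Y=0.1321+0.000j on G[0,4]
C3: Y=0.000+0.01860j on G[0,1]
I2: z[2]−=0.312, z[0]+=0.312
I3: z[4]−=0.0309, z[0]+=0.0309
L3: Y=0.000-0.001543j on G[4,0]
V1: row V4−V2=37.6, i_V1 at 4,2
solve → V1=7.007+5.130j, V2=-36.01-0.6559j, V3=-28.59-9.546j, V4=1.593-0.6559j
aux → i_V1=-1.672+1.773j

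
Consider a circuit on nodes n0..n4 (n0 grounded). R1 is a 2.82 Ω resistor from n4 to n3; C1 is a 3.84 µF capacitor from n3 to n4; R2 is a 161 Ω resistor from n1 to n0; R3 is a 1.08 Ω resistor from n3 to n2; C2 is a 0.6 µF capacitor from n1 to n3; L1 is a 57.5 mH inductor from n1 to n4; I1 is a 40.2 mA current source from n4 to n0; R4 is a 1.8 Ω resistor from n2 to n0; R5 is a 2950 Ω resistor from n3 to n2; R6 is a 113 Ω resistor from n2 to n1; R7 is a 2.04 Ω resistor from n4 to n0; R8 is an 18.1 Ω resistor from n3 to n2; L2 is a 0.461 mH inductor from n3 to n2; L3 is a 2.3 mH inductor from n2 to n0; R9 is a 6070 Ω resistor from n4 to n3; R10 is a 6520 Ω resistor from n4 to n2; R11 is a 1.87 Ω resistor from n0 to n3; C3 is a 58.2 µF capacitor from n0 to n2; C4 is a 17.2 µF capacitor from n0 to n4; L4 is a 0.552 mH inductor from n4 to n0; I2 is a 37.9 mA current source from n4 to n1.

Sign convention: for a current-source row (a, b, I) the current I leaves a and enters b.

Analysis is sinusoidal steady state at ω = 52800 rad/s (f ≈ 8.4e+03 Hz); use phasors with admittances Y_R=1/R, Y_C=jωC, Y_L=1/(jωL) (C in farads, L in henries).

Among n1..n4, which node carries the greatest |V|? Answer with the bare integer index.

1

Apply KCL at each of the 4 non-ground nodes and solve the resulting linear system.
Node n1: branches {R2, C2, L1, R6, I2} → V_1 = 0.4736-0.9712j
Node n2: branches {R3, R4, R5, R6, R8, L2, L3, R10, C3} → V_2 = 0.002148-0.002854j
Node n3: branches {R1, C1, R3, C2, R5, R8, L2, R9, R11} → V_3 = 0.007443+0.01118j
Node n4: branches {R1, C1, L1, I1, R7, R9, R10, C4, L4, I2} → V_4 = -0.03217+0.04726j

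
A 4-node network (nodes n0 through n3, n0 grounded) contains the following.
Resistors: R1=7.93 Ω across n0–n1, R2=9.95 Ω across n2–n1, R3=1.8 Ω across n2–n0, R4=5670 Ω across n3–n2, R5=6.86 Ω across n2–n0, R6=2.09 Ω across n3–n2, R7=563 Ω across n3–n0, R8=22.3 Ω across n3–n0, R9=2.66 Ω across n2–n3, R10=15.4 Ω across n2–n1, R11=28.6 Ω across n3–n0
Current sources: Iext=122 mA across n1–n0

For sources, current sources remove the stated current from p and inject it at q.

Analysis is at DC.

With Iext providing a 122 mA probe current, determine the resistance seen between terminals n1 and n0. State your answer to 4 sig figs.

Apply KCL at each of the 3 non-ground nodes and solve the resulting linear system.
Node n1: branches {R1, R2, R10, Iext} → V_1 = -0.4648
Node n2: branches {R2, R3, R4, R5, R6, R9, R10} → V_2 = -0.08170
Node n3: branches {R4, R6, R7, R8, R9, R11} → V_3 = -0.07458

R_eq = 3.810 Ω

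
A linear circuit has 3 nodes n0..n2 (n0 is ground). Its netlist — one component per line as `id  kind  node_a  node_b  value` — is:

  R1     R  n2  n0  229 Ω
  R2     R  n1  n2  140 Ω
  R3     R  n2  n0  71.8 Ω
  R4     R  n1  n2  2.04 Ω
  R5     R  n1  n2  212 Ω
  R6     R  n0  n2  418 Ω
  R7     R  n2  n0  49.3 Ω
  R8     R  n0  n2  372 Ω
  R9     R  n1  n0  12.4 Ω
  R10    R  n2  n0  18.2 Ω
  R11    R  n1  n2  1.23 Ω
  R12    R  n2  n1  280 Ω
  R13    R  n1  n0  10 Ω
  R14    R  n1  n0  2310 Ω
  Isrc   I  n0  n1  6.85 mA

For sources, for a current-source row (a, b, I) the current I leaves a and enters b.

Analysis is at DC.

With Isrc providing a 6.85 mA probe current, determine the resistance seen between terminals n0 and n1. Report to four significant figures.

R_eq = 3.665 Ω

Apply KCL at each of the 2 non-ground nodes and solve the resulting linear system.
Node n1: branches {R2, R4, R5, R9, R11, R12, R13, R14, Isrc} → V_1 = 0.02511
Node n2: branches {R1, R2, R3, R4, R5, R6, R7, R8, R10, R11, R12} → V_2 = 0.02336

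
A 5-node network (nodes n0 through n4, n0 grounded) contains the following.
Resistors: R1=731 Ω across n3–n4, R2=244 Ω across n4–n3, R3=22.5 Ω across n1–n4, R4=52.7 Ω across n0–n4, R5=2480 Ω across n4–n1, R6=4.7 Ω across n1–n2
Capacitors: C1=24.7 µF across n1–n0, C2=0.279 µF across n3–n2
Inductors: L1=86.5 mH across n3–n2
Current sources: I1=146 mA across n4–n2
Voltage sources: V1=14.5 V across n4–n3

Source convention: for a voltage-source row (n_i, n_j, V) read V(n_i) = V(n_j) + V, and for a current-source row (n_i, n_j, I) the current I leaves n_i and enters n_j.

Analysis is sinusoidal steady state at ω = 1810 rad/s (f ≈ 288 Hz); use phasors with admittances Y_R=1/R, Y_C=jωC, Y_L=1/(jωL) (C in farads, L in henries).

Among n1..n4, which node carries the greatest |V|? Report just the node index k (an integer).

3

MNA unknowns: 4 node voltages V₁..V_4 plus 1 source current (V1)
R1: Y=0.001368+0.000j on G[3,4]
R2: Y=0.004098+0.000j on G[4,3]
R3: Y=0.04444+0.000j on G[1,4]
R4: Y=0.01898+0.000j on G[0,4]
R5: Y=0.0004032+0.000j on G[4,1]
C1: Y=0.000+0.04471j on G[1,0]
L1: Y=0.000-0.006387j on G[3,2]
C2: Y=0.000+0.0005050j on G[3,2]
I1: z[4]−=0.146, z[2]+=0.146
R6: Y=0.2128+0.000j on G[1,2]
V1: row V4−V3=14.5, i_V1 at 4,3
solve → V1=0.8743-0.6355j, V2=1.508-0.1516j, V3=-16.00-2.060j, V4=-1.497-2.060j
aux → i_V1=-0.09049+0.1030j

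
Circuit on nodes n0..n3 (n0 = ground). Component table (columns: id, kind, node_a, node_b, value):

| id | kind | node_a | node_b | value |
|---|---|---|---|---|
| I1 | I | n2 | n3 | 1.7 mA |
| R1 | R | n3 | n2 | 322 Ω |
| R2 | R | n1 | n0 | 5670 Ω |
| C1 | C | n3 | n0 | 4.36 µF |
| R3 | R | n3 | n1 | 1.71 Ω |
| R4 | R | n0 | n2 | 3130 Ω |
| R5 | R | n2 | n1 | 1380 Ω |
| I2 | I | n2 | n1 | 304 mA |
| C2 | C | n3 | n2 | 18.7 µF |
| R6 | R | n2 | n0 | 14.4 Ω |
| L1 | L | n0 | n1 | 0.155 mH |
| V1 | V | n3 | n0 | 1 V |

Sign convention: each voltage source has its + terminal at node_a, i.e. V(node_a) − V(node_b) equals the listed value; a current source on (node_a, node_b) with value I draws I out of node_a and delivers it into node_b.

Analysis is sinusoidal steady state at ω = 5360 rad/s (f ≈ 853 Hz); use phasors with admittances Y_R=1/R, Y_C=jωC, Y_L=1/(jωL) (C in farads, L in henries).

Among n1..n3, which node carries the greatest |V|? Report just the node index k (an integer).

MNA unknowns: 3 node voltages V₁..V_3 plus 1 source current (V1)
I1: z[2]−=0.0017, z[3]+=0.0017
R1: Y=0.003106+0.000j on G[3,2]
R2: Y=0.0001764+0.000j on G[1,0]
C1: Y=0.000+0.02337j on G[3,0]
R3: Y=0.5848+0.000j on G[3,1]
R4: Y=0.0003195+0.000j on G[0,2]
R5: Y=0.0007246+0.000j on G[2,1]
I2: z[2]−=0.304, z[1]+=0.304
C2: Y=0.000+0.1002j on G[3,2]
R6: Y=0.06944+0.000j on G[2,0]
L1: Y=0.000-1.204j on G[0,1]
V1: row V3−V0=1, i_V1 at 3,0
solve → V1=0.2891+0.5972j, V2=-0.7867+2.439j, V3=1.000+0.000j
aux → i_V1=-0.6640+0.1544j

2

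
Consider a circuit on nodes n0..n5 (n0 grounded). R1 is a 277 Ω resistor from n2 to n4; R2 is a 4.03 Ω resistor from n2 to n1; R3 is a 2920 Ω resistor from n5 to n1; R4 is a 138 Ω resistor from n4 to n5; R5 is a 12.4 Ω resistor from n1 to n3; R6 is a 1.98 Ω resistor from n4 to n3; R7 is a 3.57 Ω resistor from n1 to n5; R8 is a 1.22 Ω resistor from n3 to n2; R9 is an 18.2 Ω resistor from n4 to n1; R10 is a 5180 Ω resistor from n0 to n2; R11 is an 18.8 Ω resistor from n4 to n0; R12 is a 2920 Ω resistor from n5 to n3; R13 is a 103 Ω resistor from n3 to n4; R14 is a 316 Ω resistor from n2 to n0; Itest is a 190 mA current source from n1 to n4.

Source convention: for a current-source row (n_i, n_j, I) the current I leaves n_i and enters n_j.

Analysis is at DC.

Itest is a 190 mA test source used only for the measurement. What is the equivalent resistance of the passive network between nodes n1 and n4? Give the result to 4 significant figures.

MNA unknowns: 5 node voltages V₁..V_5
R1: Y=0.003610 on G[2,4]
R2: Y=0.2481 on G[2,1]
R3: Y=0.0003425 on G[5,1]
R4: Y=0.007246 on G[4,5]
R5: Y=0.08065 on G[1,3]
R6: Y=0.5051 on G[4,3]
R7: Y=0.2801 on G[1,5]
R8: Y=0.8197 on G[3,2]
R9: Y=0.05495 on G[4,1]
R10: Y=0.0001931 on G[0,2]
R11: Y=0.05319 on G[4,0]
R12: Y=0.0003425 on G[5,3]
R13: Y=0.009709 on G[3,4]
R14: Y=0.003165 on G[2,0]
Itest: z[1]−=0.19, z[4]+=0.19
solve → V1=-0.7641, V2=-0.3641, V3=-0.2462, V4=0.02298, V5=-0.7437

R_eq = 4.143 Ω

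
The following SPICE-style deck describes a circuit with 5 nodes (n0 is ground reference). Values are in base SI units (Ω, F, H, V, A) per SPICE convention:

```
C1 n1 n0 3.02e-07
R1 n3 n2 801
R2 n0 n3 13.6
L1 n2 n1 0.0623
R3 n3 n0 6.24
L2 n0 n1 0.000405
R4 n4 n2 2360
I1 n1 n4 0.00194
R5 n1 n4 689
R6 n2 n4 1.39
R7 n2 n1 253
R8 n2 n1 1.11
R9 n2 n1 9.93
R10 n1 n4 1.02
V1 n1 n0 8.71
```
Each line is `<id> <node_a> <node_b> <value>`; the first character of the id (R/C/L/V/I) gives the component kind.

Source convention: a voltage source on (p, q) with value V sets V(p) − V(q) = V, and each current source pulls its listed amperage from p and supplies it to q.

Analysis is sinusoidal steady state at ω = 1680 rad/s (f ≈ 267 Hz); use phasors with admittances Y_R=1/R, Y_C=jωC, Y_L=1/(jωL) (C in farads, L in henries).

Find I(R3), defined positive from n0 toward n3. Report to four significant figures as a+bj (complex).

-0.007408+4.019e-08j A

Apply KCL at each of the 4 non-ground nodes and solve the resulting linear system.
Node n1: branches {C1, L1, L2, I1, R5, R7, R8, R9, R10, V1} → V_1 = 8.710+0.000j
Node n2: branches {R1, L1, R4, R6, R7, R8, R9} → V_2 = 8.703-4.722e-05j
Node n3: branches {R1, R2, R3} → V_3 = 0.04623-2.508e-07j
Node n4: branches {R4, I1, R5, R6, R10} → V_4 = 8.708-1.997e-05j
Source currents: i(V1)=-0.01081+12.80j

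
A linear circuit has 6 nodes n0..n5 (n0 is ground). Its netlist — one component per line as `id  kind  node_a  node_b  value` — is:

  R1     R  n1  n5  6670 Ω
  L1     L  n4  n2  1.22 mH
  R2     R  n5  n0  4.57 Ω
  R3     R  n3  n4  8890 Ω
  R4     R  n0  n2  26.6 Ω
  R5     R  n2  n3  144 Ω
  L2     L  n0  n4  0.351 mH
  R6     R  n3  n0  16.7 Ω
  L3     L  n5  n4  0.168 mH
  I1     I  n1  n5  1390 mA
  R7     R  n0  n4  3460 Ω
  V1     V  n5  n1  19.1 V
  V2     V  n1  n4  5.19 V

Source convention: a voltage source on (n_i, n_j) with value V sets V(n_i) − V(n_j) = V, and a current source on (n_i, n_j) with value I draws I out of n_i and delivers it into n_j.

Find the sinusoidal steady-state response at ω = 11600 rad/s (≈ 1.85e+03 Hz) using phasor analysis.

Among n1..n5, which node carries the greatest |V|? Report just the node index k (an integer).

5

Element admittances at ω=11600 rad/s:
  Y(R1) = 0.0001499+0.000j S between n1,n5
  Y(L1) = 0.000-0.07066j S between n4,n2
  Y(R2) = 0.2188+0.000j S between n5,n0
  Y(R3) = 0.0001125+0.000j S between n3,n4
  Y(R4) = 0.03759+0.000j S between n0,n2
  Y(R5) = 0.006944+0.000j S between n2,n3
  Y(L2) = 0.000-0.2456j S between n0,n4
  Y(R6) = 0.05988+0.000j S between n3,n0
  Y(L3) = 0.000-0.5131j S between n5,n4
  I1: injects 1.39 A into n5 (from n1)
  Y(R7) = 0.0002890+0.000j S between n0,n4
  V1: constraint V(n5)−V(n1) = 19.1
  V2: constraint V(n1)−V(n4) = 5.19
Assemble and solve the 7×7 MNA system:
  V(n1)=-4.815-10.58j  V(n2)=-11.96-3.161j  V(n3)=-1.258-0.3457j  V(n4)=-10.00-10.58j  V(n5)=14.29-10.58j
  i(V1)=-1.739+14.78j  i(V2)=-3.126+14.78j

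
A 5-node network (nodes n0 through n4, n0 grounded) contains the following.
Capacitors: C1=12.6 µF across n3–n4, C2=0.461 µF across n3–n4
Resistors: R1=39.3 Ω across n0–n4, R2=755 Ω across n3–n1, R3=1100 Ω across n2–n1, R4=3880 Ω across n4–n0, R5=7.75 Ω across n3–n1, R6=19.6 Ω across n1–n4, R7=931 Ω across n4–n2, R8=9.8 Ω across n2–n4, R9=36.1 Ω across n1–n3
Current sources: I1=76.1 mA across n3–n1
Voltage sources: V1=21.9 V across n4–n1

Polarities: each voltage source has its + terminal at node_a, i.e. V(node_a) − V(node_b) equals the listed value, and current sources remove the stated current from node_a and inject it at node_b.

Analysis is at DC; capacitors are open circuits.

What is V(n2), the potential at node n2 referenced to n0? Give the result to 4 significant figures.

MNA unknowns: 4 node voltages V₁..V_4 plus 1 source current (V1)
C1: Y=0.000 on G[3,4]
R1: Y=0.02545 on G[0,4]
R2: Y=0.001325 on G[3,1]
R3: Y=0.0009091 on G[2,1]
R4: Y=0.0002577 on G[4,0]
C2: Y=0.000 on G[3,4]
R5: Y=0.1290 on G[3,1]
I1: z[3]−=0.0761, z[1]+=0.0761
R6: Y=0.05102 on G[1,4]
R7: Y=0.001074 on G[4,2]
R8: Y=0.1020 on G[2,4]
R9: Y=0.02770 on G[1,3]
V1: row V4−V1=21.9, i_V1 at 4,1
solve → V1=-21.90, V2=-0.1914, V3=-22.38, V4=0.000
aux → i_V1=-1.137

-0.1914 V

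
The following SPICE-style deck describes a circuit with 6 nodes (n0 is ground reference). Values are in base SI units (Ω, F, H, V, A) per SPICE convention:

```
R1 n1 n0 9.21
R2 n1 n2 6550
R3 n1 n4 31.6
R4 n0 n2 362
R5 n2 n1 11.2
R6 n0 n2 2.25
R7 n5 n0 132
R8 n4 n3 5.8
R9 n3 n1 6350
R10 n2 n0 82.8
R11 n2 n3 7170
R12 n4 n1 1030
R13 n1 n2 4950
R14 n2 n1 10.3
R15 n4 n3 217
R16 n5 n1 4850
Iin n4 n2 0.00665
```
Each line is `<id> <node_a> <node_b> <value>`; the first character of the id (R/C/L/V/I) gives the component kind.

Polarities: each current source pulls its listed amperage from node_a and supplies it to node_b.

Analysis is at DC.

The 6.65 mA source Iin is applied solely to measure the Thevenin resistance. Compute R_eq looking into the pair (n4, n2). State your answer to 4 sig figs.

R_eq = 33.99 Ω

MNA unknowns: 5 node voltages V₁..V_5
R1: Y=0.1086 on G[1,0]
R2: Y=0.0001527 on G[1,2]
R3: Y=0.03165 on G[1,4]
R4: Y=0.002762 on G[0,2]
R5: Y=0.08929 on G[2,1]
R6: Y=0.4444 on G[0,2]
R7: Y=0.007576 on G[5,0]
R8: Y=0.1724 on G[4,3]
R9: Y=0.0001575 on G[3,1]
R10: Y=0.01208 on G[2,0]
R11: Y=0.0001395 on G[2,3]
R12: Y=0.0009709 on G[4,1]
R13: Y=0.0002020 on G[1,2]
R14: Y=0.09709 on G[2,1]
R15: Y=0.004608 on G[4,3]
R16: Y=0.0002062 on G[5,1]
Iin: z[4]−=0.00665, z[2]+=0.00665
solve → V1=-0.01948, V2=0.004614, V3=-0.2211, V4=-0.2214, V5=-0.0005162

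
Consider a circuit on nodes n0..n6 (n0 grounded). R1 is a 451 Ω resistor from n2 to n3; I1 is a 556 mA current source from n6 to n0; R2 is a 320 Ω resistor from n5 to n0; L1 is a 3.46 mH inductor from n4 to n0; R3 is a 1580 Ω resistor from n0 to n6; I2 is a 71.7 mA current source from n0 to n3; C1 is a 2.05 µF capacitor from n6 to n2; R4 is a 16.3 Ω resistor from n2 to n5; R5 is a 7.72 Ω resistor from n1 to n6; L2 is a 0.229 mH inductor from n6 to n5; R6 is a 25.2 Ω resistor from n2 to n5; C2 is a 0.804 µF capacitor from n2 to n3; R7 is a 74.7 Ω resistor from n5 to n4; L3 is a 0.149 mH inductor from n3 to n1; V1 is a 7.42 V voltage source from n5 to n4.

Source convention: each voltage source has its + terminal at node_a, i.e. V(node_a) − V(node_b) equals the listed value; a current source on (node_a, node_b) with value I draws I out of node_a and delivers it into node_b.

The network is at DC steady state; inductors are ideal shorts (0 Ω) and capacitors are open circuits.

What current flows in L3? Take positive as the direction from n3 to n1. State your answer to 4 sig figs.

0.07052 A

Apply KCL at each of the 6 non-ground nodes and solve the resulting linear system.
Node n1: branches {R5, L3} → V_1 = 7.964
Node n2: branches {R1, C1, R4, R6, C2} → V_2 = 7.432
Node n3: branches {R1, I2, C2, L3} → V_3 = 7.964
Node n4: branches {L1, R7, V1} → V_4 = 0.000
Node n5: branches {R2, R4, L2, R6, R7, V1} → V_5 = 7.420
Node n6: branches {I1, R3, C1, R5, L2} → V_6 = 7.420
Source currents: i(L1)=-0.5122, i(L2)=-0.4902, i(L3)=0.07052, i(V1)=-0.6115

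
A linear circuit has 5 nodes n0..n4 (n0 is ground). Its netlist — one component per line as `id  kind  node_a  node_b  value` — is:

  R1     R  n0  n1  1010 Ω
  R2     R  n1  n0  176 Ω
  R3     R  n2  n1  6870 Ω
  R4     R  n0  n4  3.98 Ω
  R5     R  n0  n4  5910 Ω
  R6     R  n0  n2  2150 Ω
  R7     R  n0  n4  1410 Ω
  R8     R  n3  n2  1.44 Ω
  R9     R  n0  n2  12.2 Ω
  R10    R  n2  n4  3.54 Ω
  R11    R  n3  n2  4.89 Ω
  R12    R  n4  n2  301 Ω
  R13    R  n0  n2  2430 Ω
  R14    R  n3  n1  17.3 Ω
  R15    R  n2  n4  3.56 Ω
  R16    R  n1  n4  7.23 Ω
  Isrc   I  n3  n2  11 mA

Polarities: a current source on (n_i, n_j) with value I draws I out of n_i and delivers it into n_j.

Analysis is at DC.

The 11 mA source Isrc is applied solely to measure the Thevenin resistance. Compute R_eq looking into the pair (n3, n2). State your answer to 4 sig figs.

MNA unknowns: 4 node voltages V₁..V_4
R1: Y=0.0009901 on G[0,1]
R2: Y=0.005682 on G[1,0]
R3: Y=0.0001456 on G[2,1]
R4: Y=0.2513 on G[0,4]
R5: Y=0.0001692 on G[0,4]
R6: Y=0.0004651 on G[0,2]
R7: Y=0.0007092 on G[0,4]
R8: Y=0.6944 on G[3,2]
R9: Y=0.08197 on G[0,2]
R10: Y=0.2825 on G[2,4]
R11: Y=0.2045 on G[3,2]
R12: Y=0.003322 on G[4,2]
R13: Y=0.0004115 on G[0,2]
R14: Y=0.05780 on G[3,1]
R15: Y=0.2809 on G[2,4]
R16: Y=0.1383 on G[1,4]
Isrc: z[3]−=0.011, z[2]+=0.011
solve → V1=-0.003245, V2=0.0006027, V3=-0.01113, V4=-0.0001121

R_eq = 1.066 Ω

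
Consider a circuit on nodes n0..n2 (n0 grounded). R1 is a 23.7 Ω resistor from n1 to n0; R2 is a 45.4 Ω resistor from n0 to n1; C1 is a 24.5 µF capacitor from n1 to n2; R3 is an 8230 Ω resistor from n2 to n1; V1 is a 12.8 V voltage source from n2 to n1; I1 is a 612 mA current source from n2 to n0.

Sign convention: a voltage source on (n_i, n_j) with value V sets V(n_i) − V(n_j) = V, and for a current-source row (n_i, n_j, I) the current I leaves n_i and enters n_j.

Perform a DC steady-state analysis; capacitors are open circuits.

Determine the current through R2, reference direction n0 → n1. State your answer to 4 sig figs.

MNA unknowns: 2 node voltages V₁..V_2 plus 1 source current (V1)
R1: Y=0.04219 on G[1,0]
R2: Y=0.02203 on G[0,1]
C1: Y=0.000 on G[1,2]
R3: Y=0.0001215 on G[2,1]
V1: row V2−V1=12.8, i_V1 at 2,1
I1: z[2]−=0.612, z[0]+=0.612
solve → V1=-9.530, V2=3.270
aux → i_V1=-0.6136

0.2099 A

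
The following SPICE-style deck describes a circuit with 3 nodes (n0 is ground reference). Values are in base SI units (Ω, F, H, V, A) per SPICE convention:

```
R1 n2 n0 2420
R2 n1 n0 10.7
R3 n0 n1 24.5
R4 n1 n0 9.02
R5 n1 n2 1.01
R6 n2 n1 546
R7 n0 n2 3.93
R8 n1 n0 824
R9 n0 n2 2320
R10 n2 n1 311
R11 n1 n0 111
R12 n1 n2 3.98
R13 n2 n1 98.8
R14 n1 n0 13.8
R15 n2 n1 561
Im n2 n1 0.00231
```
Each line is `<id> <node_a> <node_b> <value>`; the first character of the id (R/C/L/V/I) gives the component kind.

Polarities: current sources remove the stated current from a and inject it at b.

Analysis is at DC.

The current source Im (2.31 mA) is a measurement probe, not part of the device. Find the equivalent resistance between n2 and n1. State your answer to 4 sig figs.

Apply KCL at each of the 2 non-ground nodes and solve the resulting linear system.
Node n1: branches {R2, R3, R4, R5, R6, R8, R10, R11, R12, R13, R14, R15, Im} → V_1 = 0.0007214
Node n2: branches {R1, R5, R6, R7, R9, R10, R12, R13, R15, Im} → V_2 = -0.0009264

R_eq = 0.7134 Ω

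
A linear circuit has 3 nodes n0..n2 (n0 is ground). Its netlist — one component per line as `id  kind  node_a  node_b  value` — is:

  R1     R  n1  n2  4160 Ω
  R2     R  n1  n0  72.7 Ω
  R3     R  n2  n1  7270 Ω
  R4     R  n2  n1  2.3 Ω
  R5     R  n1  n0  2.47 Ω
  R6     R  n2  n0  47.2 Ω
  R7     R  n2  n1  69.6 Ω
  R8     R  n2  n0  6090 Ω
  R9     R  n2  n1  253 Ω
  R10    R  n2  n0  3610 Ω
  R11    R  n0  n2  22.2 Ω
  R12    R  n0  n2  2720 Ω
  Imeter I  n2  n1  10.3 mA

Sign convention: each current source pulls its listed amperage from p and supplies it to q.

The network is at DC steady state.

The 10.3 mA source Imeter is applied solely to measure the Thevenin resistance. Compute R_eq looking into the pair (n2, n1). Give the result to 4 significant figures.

Element admittances at DC:
  Y(R1) = 0.0002404 S between n1,n2
  Y(R2) = 0.01376 S between n1,n0
  Y(R3) = 0.0001376 S between n2,n1
  Y(R4) = 0.4348 S between n2,n1
  Y(R5) = 0.4049 S between n1,n0
  Y(R6) = 0.02119 S between n2,n0
  Y(R7) = 0.01437 S between n2,n1
  Y(R8) = 0.0001642 S between n2,n0
  Y(R9) = 0.003953 S between n2,n1
  Y(R10) = 0.0002770 S between n2,n0
  Y(R11) = 0.04505 S between n0,n2
  Y(R12) = 0.0003676 S between n0,n2
  Imeter: injects 0.0103 A into n1 (from n2)
Assemble and solve the 2×2 MNA system:
  V(n1)=0.002781  V(n2)=-0.01737

R_eq = 1.956 Ω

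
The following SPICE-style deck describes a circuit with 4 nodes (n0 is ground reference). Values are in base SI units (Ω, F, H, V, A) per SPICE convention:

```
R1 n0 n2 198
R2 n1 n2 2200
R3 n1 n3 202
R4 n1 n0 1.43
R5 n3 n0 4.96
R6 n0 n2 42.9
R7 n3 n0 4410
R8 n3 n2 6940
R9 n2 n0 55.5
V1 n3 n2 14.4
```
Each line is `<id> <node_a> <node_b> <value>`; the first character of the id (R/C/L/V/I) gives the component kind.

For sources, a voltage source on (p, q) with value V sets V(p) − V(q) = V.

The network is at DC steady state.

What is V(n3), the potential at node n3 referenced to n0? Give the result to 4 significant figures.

Apply KCL at each of the 3 non-ground nodes and solve the resulting linear system.
Node n1: branches {R2, R3, R4} → V_1 = 0.01111
Node n2: branches {R1, R2, R6, R8, R9, V1} → V_2 = -11.74
Node n3: branches {R3, R5, R7, R8, V1} → V_3 = 2.659
Source currents: i(V1)=-0.5519

2.659 V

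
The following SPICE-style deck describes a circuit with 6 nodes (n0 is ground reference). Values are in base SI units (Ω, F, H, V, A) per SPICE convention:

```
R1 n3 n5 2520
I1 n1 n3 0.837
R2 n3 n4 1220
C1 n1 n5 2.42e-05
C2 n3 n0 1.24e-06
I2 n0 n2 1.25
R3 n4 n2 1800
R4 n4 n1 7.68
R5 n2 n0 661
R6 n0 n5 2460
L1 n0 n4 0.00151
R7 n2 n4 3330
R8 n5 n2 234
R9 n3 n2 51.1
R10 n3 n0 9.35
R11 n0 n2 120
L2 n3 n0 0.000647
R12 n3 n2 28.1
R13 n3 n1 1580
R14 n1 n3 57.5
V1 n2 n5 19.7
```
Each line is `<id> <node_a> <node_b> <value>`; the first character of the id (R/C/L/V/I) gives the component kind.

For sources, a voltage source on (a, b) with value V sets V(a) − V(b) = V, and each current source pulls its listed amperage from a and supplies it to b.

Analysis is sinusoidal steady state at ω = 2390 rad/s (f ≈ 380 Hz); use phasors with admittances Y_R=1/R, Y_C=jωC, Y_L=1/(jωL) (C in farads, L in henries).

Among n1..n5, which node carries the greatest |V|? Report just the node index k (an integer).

2

Element admittances at ω=2390 rad/s:
  Y(R1) = 0.0003968+0.000j S between n3,n5
  I1: injects 0.837 A into n3 (from n1)
  Y(R2) = 0.0008197+0.000j S between n3,n4
  Y(C1) = 0.000+0.05784j S between n1,n5
  Y(C2) = 0.000+0.002964j S between n3,n0
  I2: injects 1.25 A into n2 (from n0)
  Y(R3) = 0.0005556+0.000j S between n4,n2
  Y(R4) = 0.1302+0.000j S between n4,n1
  Y(R5) = 0.001513+0.000j S between n2,n0
  Y(R6) = 0.0004065+0.000j S between n0,n5
  Y(L1) = 0.000-0.2771j S between n0,n4
  Y(R7) = 0.0003003+0.000j S between n2,n4
  Y(R8) = 0.004274+0.000j S between n5,n2
  Y(R9) = 0.01957+0.000j S between n3,n2
  Y(R10) = 0.1070+0.000j S between n3,n0
  Y(R11) = 0.008333+0.000j S between n0,n2
  Y(L2) = 0.000-0.6467j S between n3,n0
  Y(R12) = 0.03559+0.000j S between n3,n2
  Y(R13) = 0.0006329+0.000j S between n3,n1
  Y(R14) = 0.01739+0.000j S between n1,n3
  V1: constraint V(n2)−V(n5) = 19.7
Assemble and solve the 6×6 MNA system:
  V(n1)=-5.797+0.06277j  V(n2)=18.16-1.677j  V(n3)=0.8376+2.456j  V(n4)=-1.060-2.161j  V(n5)=-1.537-1.677j
  i(V1)=0.01489+0.2441j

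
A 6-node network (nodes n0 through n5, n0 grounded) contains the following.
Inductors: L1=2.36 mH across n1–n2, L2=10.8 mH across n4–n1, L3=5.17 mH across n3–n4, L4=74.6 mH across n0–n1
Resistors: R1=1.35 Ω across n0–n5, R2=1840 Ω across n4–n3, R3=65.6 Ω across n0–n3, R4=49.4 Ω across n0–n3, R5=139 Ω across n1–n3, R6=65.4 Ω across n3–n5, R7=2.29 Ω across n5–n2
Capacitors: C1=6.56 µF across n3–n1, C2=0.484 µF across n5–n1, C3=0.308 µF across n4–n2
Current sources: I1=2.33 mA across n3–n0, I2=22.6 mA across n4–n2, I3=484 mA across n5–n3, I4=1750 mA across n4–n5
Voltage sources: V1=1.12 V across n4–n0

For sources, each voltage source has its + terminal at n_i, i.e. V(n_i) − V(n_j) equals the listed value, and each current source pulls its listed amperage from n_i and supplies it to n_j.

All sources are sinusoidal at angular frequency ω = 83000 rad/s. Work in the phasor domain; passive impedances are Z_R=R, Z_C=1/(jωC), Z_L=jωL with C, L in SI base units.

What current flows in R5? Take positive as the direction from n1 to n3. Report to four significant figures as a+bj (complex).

Element admittances at ω=83000 rad/s:
  Y(L1) = 0.000-0.005105j S between n1,n2
  Y(L2) = 0.000-0.001116j S between n4,n1
  Y(R1) = 0.7407+0.000j S between n0,n5
  Y(C1) = 0.000+0.5445j S between n3,n1
  I1: injects 0.00233 A into n0 (from n3)
  Y(C2) = 0.000+0.04017j S between n5,n1
  I2: injects 0.0226 A into n2 (from n4)
  Y(R2) = 0.0005435+0.000j S between n4,n3
  Y(R3) = 0.01524+0.000j S between n0,n3
  Y(R4) = 0.02024+0.000j S between n0,n3
  Y(R5) = 0.007194+0.000j S between n1,n3
  Y(L3) = 0.000-0.002330j S between n3,n4
  I3: injects 0.484 A into n3 (from n5)
  Y(R6) = 0.01529+0.000j S between n3,n5
  I4: injects 1.75 A into n5 (from n4)
  Y(C3) = 0.000+0.02556j S between n4,n2
  Y(R7) = 0.4367+0.000j S between n5,n2
  Y(L4) = 0.000-0.0001615j S between n0,n1
  V1: constraint V(n4)−V(n0) = 1.12
Assemble and solve the 6×6 MNA system:
  V(n1)=7.630-3.110j  V(n2)=2.037+0.04330j  V(n3)=7.979-3.310j  V(n4)=1.120+0.000j  V(n5)=2.020+0.1624j
  i(V1)=-1.781-0.001597j

-0.002508+0.001439j A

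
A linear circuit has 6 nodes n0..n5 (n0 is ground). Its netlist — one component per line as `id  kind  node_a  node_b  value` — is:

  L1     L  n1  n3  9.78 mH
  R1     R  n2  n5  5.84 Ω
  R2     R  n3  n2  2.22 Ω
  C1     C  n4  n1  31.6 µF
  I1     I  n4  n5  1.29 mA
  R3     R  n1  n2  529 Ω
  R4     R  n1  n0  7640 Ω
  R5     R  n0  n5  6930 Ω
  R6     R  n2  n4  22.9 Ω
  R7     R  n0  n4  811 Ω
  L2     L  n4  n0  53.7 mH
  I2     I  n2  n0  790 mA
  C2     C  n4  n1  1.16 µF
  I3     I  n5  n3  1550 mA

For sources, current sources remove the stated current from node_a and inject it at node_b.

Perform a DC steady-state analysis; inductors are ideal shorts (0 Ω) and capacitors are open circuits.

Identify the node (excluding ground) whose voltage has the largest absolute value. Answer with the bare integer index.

5

Element admittances at DC:
  L1: short n1↔n3 (DC inductor)
  Y(R1) = 0.1712 S between n2,n5
  Y(R2) = 0.4505 S between n3,n2
  Y(C1) = 0.000 S between n4,n1
  I1: injects 0.00129 A into n5 (from n4)
  Y(R3) = 0.001890 S between n1,n2
  Y(R4) = 0.0001309 S between n1,n0
  Y(R5) = 0.0001443 S between n0,n5
  Y(R6) = 0.04367 S between n2,n4
  Y(R7) = 0.001233 S between n0,n4
  L2: short n4↔n0 (DC inductor)
  I2: injects 0.79 A into n0 (from n2)
  Y(C2) = 0.000 S between n4,n1
  I3: injects 1.55 A into n3 (from n5)
Assemble and solve the 7×7 MNA system:
  V(n1)=-14.50  V(n2)=-17.93  V(n3)=-14.50  V(n4)=0.000  V(n5)=-26.95
  i(L1)=-0.004588  i(L2)=-0.7842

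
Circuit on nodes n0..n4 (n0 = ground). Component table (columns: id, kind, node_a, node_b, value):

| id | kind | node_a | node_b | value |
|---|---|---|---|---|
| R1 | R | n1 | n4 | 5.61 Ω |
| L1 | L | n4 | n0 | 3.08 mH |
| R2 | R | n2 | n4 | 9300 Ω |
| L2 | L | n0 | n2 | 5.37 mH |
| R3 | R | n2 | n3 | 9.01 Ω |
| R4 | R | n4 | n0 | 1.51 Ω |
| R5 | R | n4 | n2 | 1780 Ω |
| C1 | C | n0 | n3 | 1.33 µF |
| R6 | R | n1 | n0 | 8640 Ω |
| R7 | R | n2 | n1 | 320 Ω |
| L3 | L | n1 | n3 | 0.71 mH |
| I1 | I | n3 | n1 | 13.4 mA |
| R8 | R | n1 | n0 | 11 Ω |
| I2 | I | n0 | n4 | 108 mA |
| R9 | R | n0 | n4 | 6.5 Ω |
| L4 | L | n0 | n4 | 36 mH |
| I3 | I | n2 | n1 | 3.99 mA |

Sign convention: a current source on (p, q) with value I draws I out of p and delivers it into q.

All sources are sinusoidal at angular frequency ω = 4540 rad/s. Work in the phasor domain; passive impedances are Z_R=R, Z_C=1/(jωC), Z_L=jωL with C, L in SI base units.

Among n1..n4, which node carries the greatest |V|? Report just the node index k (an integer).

Element admittances at ω=4540 rad/s:
  Y(R1) = 0.1783+0.000j S between n1,n4
  Y(L1) = 0.000-0.07151j S between n4,n0
  Y(R2) = 0.0001075+0.000j S between n2,n4
  Y(L2) = 0.000-0.04102j S between n0,n2
  Y(R3) = 0.1110+0.000j S between n2,n3
  Y(R4) = 0.6623+0.000j S between n4,n0
  Y(R5) = 0.0005618+0.000j S between n4,n2
  Y(C1) = 0.000+0.006038j S between n0,n3
  Y(R6) = 0.0001157+0.000j S between n1,n0
  Y(R7) = 0.003125+0.000j S between n2,n1
  Y(L3) = 0.000-0.3102j S between n1,n3
  I1: injects 0.0134 A into n1 (from n3)
  Y(R8) = 0.09091+0.000j S between n1,n0
  I2: injects 0.108 A into n4 (from n0)
  Y(R9) = 0.1538+0.000j S between n0,n4
  Y(L4) = 0.000-0.006118j S between n0,n4
  I3: injects 0.00399 A into n1 (from n2)
Assemble and solve the 4×4 MNA system:
  V(n1)=0.08346+0.01403j  V(n2)=0.05061-0.01984j  V(n3)=0.07787-0.03969j  V(n4)=0.1226+0.01206j

4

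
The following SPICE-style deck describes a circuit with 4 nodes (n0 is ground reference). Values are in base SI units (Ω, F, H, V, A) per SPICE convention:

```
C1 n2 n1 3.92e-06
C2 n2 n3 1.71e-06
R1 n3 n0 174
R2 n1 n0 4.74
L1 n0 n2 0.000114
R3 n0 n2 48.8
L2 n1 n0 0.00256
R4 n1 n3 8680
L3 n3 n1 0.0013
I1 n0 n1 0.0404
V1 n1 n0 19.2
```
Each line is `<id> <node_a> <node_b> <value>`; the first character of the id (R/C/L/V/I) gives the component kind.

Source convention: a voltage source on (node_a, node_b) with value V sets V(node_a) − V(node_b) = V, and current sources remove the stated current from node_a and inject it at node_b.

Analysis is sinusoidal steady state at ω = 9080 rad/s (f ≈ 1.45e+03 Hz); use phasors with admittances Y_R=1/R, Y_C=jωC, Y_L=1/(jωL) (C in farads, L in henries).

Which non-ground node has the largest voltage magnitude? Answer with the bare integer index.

3

Element admittances at ω=9080 rad/s:
  Y(C1) = 0.000+0.03559j S between n2,n1
  Y(C2) = 0.000+0.01553j S between n2,n3
  Y(R1) = 0.005747+0.000j S between n3,n0
  Y(R2) = 0.2110+0.000j S between n1,n0
  Y(L1) = 0.000-0.9661j S between n0,n2
  Y(R3) = 0.02049+0.000j S between n0,n2
  Y(L2) = 0.000-0.04302j S between n1,n0
  Y(R4) = 0.0001152+0.000j S between n1,n3
  Y(L3) = 0.000-0.08472j S between n3,n1
  I1: injects 0.0404 A into n1 (from n0)
  V1: constraint V(n1)−V(n0) = 19.2
Assemble and solve the 4×4 MNA system:
  V(n1)=19.20+0.000j  V(n2)=-1.146+0.05928j  V(n3)=23.60-1.981j
  i(V1)=-4.180-0.2710j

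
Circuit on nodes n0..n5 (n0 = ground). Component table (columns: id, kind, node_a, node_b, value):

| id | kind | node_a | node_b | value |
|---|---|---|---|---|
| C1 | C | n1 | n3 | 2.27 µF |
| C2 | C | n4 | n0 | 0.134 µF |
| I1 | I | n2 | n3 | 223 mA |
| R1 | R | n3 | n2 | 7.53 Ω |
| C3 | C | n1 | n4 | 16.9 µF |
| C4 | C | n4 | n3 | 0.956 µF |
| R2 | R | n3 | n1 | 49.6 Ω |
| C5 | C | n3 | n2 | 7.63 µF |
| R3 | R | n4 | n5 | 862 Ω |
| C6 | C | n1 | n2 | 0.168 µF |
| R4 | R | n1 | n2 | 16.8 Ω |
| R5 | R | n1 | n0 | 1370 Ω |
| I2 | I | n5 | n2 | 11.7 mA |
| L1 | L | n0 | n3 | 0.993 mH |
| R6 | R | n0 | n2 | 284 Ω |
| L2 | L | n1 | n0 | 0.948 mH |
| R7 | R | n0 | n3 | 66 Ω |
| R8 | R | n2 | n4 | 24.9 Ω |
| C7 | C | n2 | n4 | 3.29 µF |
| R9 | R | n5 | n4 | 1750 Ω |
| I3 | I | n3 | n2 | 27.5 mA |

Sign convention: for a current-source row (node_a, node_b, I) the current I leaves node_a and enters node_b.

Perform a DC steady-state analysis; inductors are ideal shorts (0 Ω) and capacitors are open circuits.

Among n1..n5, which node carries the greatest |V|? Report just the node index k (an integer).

5

Element admittances at DC:
  Y(C1) = 0.000 S between n1,n3
  Y(C2) = 0.000 S between n4,n0
  I1: injects 0.223 A into n3 (from n2)
  Y(R1) = 0.1328 S between n3,n2
  Y(C3) = 0.000 S between n1,n4
  Y(C4) = 0.000 S between n4,n3
  Y(R2) = 0.02016 S between n3,n1
  Y(C5) = 0.000 S between n3,n2
  Y(R3) = 0.001160 S between n4,n5
  Y(C6) = 0.000 S between n1,n2
  Y(R4) = 0.05952 S between n1,n2
  Y(R5) = 0.0007299 S between n1,n0
  I2: injects 0.0117 A into n2 (from n5)
  L1: short n0↔n3 (DC inductor)
  Y(R6) = 0.003521 S between n0,n2
  L2: short n1↔n0 (DC inductor)
  Y(R7) = 0.01515 S between n0,n3
  Y(R8) = 0.04016 S between n2,n4
  Y(C7) = 0.000 S between n2,n4
  Y(R9) = 0.0005714 S between n5,n4
  I3: injects 0.0275 A into n2 (from n3)
Assemble and solve the 7×7 MNA system:
  V(n1)=0.000  V(n2)=-0.9982  V(n3)=0.000  V(n4)=-1.290  V(n5)=-8.047
  i(L1)=-0.06293  i(L2)=-0.05942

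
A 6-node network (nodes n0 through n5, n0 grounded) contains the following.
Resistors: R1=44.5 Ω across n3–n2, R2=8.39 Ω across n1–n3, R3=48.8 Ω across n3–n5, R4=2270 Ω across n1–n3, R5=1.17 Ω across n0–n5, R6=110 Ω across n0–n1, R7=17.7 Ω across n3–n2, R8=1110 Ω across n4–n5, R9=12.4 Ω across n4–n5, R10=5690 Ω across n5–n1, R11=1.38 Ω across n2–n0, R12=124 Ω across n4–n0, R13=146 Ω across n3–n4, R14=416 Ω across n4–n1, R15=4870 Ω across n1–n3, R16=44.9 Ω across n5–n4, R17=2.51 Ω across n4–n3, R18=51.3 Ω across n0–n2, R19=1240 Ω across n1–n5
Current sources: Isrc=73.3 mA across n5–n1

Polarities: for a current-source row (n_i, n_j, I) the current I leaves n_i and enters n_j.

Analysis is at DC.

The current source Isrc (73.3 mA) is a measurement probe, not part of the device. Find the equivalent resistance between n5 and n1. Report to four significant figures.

R_eq = 12.30 Ω

MNA unknowns: 5 node voltages V₁..V_5
R1: Y=0.02247 on G[3,2]
R2: Y=0.1192 on G[1,3]
R3: Y=0.02049 on G[3,5]
R4: Y=0.0004405 on G[1,3]
R5: Y=0.8547 on G[0,5]
R6: Y=0.009091 on G[0,1]
R7: Y=0.05650 on G[3,2]
R8: Y=0.0009009 on G[4,5]
R9: Y=0.08065 on G[4,5]
R10: Y=0.0001757 on G[5,1]
R11: Y=0.7246 on G[2,0]
R12: Y=0.008065 on G[4,0]
R13: Y=0.006849 on G[3,4]
R14: Y=0.002404 on G[4,1]
R15: Y=0.0002053 on G[1,3]
R16: Y=0.02227 on G[5,4]
R17: Y=0.3984 on G[4,3]
R18: Y=0.01949 on G[0,2]
R19: Y=0.0008065 on G[1,5]
Isrc: z[5]−=0.0733, z[1]+=0.0733
solve → V1=0.8622, V2=0.03218, V3=0.3354, V4=0.2577, V5=-0.03962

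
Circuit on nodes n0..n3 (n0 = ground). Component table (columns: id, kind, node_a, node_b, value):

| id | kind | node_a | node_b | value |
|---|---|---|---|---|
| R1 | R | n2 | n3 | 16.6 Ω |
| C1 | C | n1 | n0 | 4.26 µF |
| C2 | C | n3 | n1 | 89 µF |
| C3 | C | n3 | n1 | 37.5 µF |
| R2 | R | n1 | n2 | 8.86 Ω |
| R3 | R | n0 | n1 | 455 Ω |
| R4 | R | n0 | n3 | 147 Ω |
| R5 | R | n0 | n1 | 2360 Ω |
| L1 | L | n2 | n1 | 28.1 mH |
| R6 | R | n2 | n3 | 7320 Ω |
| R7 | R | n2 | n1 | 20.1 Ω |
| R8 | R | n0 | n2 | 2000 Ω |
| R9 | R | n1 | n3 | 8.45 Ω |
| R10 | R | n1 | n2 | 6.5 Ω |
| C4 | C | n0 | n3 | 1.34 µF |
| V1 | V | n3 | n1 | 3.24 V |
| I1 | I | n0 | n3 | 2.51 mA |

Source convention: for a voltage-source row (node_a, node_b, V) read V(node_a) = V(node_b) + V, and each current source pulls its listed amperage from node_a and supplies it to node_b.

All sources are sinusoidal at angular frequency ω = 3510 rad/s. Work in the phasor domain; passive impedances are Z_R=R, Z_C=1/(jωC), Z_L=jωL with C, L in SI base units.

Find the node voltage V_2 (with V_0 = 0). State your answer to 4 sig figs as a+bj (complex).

-0.5037+0.5036j V

Element admittances at ω=3510 rad/s:
  Y(R1) = 0.06024+0.000j S between n2,n3
  Y(C1) = 0.000+0.01495j S between n1,n0
  Y(C2) = 0.000+0.3124j S between n3,n1
  Y(C3) = 0.000+0.1316j S between n3,n1
  Y(R2) = 0.1129+0.000j S between n1,n2
  Y(R3) = 0.002198+0.000j S between n0,n1
  Y(R4) = 0.006803+0.000j S between n0,n3
  Y(R5) = 0.0004237+0.000j S between n0,n1
  Y(L1) = 0.000-0.01014j S between n2,n1
  Y(R6) = 0.0001366+0.000j S between n2,n3
  Y(R7) = 0.04975+0.000j S between n2,n1
  Y(R8) = 0.0005000+0.000j S between n0,n2
  Y(R9) = 0.1183+0.000j S between n1,n3
  Y(R10) = 0.1538+0.000j S between n1,n2
  Y(C4) = 0.000+0.004703j S between n0,n3
  V1: constraint V(n3)−V(n1) = 3.24
  I1: injects 0.00251 A into n3 (from n0)
Assemble and solve the 4×4 MNA system:
  V(n1)=-1.023+0.4903j  V(n2)=-0.5037+0.5036j  V(n3)=2.217+0.4903j
  i(V1)=-0.5580-1.452j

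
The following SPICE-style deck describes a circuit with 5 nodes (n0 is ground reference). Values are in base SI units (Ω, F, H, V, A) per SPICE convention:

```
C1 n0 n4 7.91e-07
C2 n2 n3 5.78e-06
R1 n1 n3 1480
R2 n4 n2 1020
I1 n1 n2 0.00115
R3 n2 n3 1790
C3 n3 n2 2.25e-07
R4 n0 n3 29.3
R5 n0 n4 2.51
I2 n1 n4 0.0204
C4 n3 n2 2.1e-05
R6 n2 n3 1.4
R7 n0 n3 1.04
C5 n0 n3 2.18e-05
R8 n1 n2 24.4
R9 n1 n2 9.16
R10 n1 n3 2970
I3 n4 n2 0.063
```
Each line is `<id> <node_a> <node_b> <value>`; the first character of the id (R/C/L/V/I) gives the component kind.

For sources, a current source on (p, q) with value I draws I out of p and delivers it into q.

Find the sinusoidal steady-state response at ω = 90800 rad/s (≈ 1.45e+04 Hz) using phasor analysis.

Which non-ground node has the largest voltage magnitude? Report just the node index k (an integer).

Element admittances at ω=90800 rad/s:
  Y(C1) = 0.000+0.07182j S between n0,n4
  Y(C2) = 0.000+0.5248j S between n2,n3
  Y(R1) = 0.0006757+0.000j S between n1,n3
  Y(R2) = 0.0009804+0.000j S between n4,n2
  I1: injects 0.00115 A into n2 (from n1)
  Y(R3) = 0.0005587+0.000j S between n2,n3
  Y(C3) = 0.000+0.02043j S between n3,n2
  Y(R4) = 0.03413+0.000j S between n0,n3
  Y(R5) = 0.3984+0.000j S between n0,n4
  I2: injects 0.0204 A into n4 (from n1)
  Y(C4) = 0.000+1.907j S between n3,n2
  Y(R6) = 0.7143+0.000j S between n2,n3
  Y(R7) = 0.9615+0.000j S between n0,n3
  Y(C5) = 0.000+1.979j S between n0,n3
  Y(R8) = 0.04098+0.000j S between n1,n2
  Y(R9) = 0.1092+0.000j S between n1,n2
  Y(R10) = 0.0003367+0.000j S between n1,n3
  I3: injects 0.063 A into n2 (from n4)
Assemble and solve the 4×4 MNA system:
  V(n1)=-0.1293-0.03303j  V(n2)=0.01333-0.03313j  V(n3)=0.008637-0.01712j  V(n4)=-0.1033+0.01850j

1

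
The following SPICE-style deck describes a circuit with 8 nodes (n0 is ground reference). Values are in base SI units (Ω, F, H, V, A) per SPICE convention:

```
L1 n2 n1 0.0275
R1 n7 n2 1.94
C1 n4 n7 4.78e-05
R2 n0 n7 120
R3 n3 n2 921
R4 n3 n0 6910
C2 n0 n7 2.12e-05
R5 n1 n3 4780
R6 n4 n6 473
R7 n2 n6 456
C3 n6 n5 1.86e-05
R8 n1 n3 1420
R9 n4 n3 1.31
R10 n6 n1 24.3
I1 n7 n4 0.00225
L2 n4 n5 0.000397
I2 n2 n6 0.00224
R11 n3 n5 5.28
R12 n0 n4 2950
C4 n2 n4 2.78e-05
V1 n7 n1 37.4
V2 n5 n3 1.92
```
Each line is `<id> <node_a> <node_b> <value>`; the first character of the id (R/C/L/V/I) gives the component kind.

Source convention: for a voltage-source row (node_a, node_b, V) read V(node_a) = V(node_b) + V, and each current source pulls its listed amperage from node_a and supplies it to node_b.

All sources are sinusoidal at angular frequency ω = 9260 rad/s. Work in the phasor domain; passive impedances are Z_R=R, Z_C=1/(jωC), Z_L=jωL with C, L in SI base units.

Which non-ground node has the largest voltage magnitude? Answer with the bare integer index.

1

Element admittances at ω=9260 rad/s:
  Y(L1) = 0.000-0.003927j S between n2,n1
  Y(R1) = 0.5155+0.000j S between n7,n2
  Y(C1) = 0.000+0.4426j S between n4,n7
  Y(R2) = 0.008333+0.000j S between n0,n7
  Y(R3) = 0.001086+0.000j S between n3,n2
  Y(R4) = 0.0001447+0.000j S between n3,n0
  Y(C2) = 0.000+0.1963j S between n0,n7
  Y(R5) = 0.0002092+0.000j S between n1,n3
  Y(R6) = 0.002114+0.000j S between n4,n6
  Y(R7) = 0.002193+0.000j S between n2,n6
  Y(C3) = 0.000+0.1722j S between n6,n5
  Y(R8) = 0.0007042+0.000j S between n1,n3
  Y(R9) = 0.7634+0.000j S between n4,n3
  Y(R10) = 0.04115+0.000j S between n6,n1
  I1: injects 0.00225 A into n4 (from n7)
  Y(L2) = 0.000-0.2720j S between n4,n5
  I2: injects 0.00224 A into n6 (from n2)
  Y(R11) = 0.1894+0.000j S between n3,n5
  Y(R12) = 0.0003390+0.000j S between n0,n4
  Y(C4) = 0.000+0.2574j S between n2,n4
  V1: constraint V(n7)−V(n1) = 37.4
  V2: constraint V(n5)−V(n3) = 1.92
Assemble and solve the 9×9 MNA system:
  V(n1)=-37.40-0.003805j  V(n2)=-0.9423+0.3094j  V(n3)=-2.644+1.652j  V(n4)=-0.9573+2.146j  V(n5)=-0.7243+1.652j  V(n6)=-3.265+9.738j  V(n7)=-0.004762-0.003805j
  i(V1)=-1.438-0.2592j  i(V2)=-1.622-0.3742j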